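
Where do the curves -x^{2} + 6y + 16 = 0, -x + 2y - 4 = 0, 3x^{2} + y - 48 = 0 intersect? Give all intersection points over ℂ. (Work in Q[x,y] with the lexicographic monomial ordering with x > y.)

{(-4, 0)}

Compute a lex Gröbner basis by Buchberger's algorithm.
f_1 = -x^{2} + 6y + 16, LT = x^{2}.
f_2 = -x + 2y - 4, LT = x.
f_3 = 3x^{2} + y - 48, LT = x^{2}.

S(f_1,f_2): lcm = x^{2}. S = 2xy - 4x - 6y - 16.
  reduce S modulo (f_1, f_2, f_3):
  remainder 4y^{2} - 22y ≠ 0; add h_4 = 4y^{2} - 22y to the basis.

S(f_1,f_3): lcm = x^{2}. S = -\tfrac{19}{3}y.
  reduce S modulo (f_1, f_2, f_3, h_4):
  remainder -\tfrac{19}{3}y ≠ 0; add h_5 = -\tfrac{19}{3}y to the basis.

The other S-polynomials (S(f_2,f_3), S(f_1,h_4), S(f_2,h_4), S(f_3,h_4), S(f_1,h_5), S(f_2,h_5), S(f_3,h_5), S(h_4,h_5)) all reduce to 0 modulo the current basis, so we have a Gröbner basis.
Inter-reduce: drop elements whose leading term is divisible by another's, tail-reduce, and make monic.
Reduced Gröbner basis: {x + 4, y}.

Elimination: the polynomial y lies in the elimination ideal for y, so y ∈ {0}. For each such y, the remaining basis elements (now univariate) give the rest of the solution.
  y = 0: the earlier basis element becomes x + 4 = 0, giving x = -4 — point (-4, 0).
Zero-dimensionality of the ideal guarantees finitely many solutions over ℂ.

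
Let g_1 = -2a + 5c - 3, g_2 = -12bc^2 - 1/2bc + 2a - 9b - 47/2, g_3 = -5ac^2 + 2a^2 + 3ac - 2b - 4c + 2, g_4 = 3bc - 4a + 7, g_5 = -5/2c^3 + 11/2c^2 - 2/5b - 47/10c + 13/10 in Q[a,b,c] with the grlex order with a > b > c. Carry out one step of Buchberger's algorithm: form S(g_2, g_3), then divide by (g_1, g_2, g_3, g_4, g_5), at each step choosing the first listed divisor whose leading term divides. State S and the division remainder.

lcm(LM(g_2), LM(g_3)) = abc^2.
S = (lcm/LT(g_2))·g_2 − (lcm/LT(g_3))·g_3 = 2/5a^2b + 77/120abc - 1/6a^2 + 3/4ab - 2/5b^2 - 4/5bc + 47/24a + 2/5b.
Reduce S modulo (g_1, g_2, g_3, g_4, g_5) in that order:
  leading term a^2b: subtract (-1/5ab)·g_1 from 2/5a^2b + 77/120abc - 1/6a^2 + 3/4ab - 2/5b^2 - 4/5bc + 47/24a + 2/5b → 197/120abc - 1/6a^2 + 3/20ab - 2/5b^2 - 4/5bc + 47/24a + 2/5b
  leading term abc: subtract (-197/240bc)·g_1 from 197/120abc - 1/6a^2 + 3/20ab - 2/5b^2 - 4/5bc + 47/24a + 2/5b → 197/48bc^2 - 1/6a^2 + 3/20ab - 2/5b^2 - 261/80bc + 47/24a + 2/5b
  leading term bc^2: subtract (-197/576)·g_2 from 197/48bc^2 - 1/6a^2 + 3/20ab - 2/5b^2 - 261/80bc + 47/24a + 2/5b → -1/6a^2 + 3/20ab - 2/5b^2 - 19777/5760bc + 761/288a - 857/320b - 9259/1152
  leading term a^2: subtract (1/12a)·g_1 from -1/6a^2 + 3/20ab - 2/5b^2 - 19777/5760bc + 761/288a - 857/320b - 9259/1152 → 3/20ab - 5/12ac - 2/5b^2 - 19777/5760bc + 833/288a - 857/320b - 9259/1152
  leading term ab: subtract (-3/40b)·g_1 from 3/20ab - 5/12ac - 2/5b^2 - 19777/5760bc + 833/288a - 857/320b - 9259/1152 → -5/12ac - 2/5b^2 - 17617/5760bc + 833/288a - 929/320b - 9259/1152
  leading term ac: subtract (5/24c)·g_1 from -5/12ac - 2/5b^2 - 17617/5760bc + 833/288a - 929/320b - 9259/1152 → -2/5b^2 - 17617/5760bc - 25/24c^2 + 833/288a - 929/320b + 5/8c - 9259/1152
  leading term b^2: no divisor's leading term divides it; move -2/5b^2 to the remainder.
  leading term bc: subtract (-17617/17280)·g_4 from -17617/5760bc - 25/24c^2 + 833/288a - 929/320b + 5/8c - 9259/1152 → -25/24c^2 - 2561/2160a - 929/320b + 5/8c - 7783/8640
  leading term c^2: no divisor's leading term divides it; move -25/24c^2 to the remainder.
  leading term a: subtract (2561/4320)·g_1 from -2561/2160a - 929/320b + 5/8c - 7783/8640 → -929/320b - 2021/864c + 7583/8640
  leading term b: no divisor's leading term divides it; move -929/320b to the remainder.
  leading term c: no divisor's leading term divides it; move -2021/864c to the remainder.
  leading term 1: no divisor's leading term divides it; move 7583/8640 to the remainder.
The remainder -2/5b^2 - 25/24c^2 - 929/320b - 2021/864c + 7583/8640 is nonzero, so it would be added as the next basis element.
An S-polynomial is built so that the two leading terms cancel; whether anything survives reduction is exactly the Gröbner-basis criterion.

S(g_2, g_3) = 2/5a^2b + 77/120abc - 1/6a^2 + 3/4ab - 2/5b^2 - 4/5bc + 47/24a + 2/5b; remainder on division = -2/5b^2 - 25/24c^2 - 929/320b - 2021/864c + 7583/8640.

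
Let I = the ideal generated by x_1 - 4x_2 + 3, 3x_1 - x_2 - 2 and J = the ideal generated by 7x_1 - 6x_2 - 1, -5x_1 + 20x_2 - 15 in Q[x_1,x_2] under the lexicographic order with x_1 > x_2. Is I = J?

Equality of ideals is decidable: compute both reduced Gröbner bases (unique for the ordering) and check whether they agree.
Buchberger on the first generating set:
f_1 = x_1 - 4x_2 + 3, LT = x_1.
f_2 = 3x_1 - x_2 - 2, LT = x_1.

S(f_1,f_2): lcm = x_1. S = -11/3x_2 + 11/3.
  leading term x_2: no divisor's leading term divides it; move -11/3x_2 to the remainder.
  leading term 1: no divisor's leading term divides it; move 11/3 to the remainder.
  remainder -11/3x_2 + 11/3 ≠ 0; add g_3 = -11/3x_2 + 11/3 to the basis.

The other S-polynomials (S(f_1,g_3), S(f_2,g_3)) all reduce to 0 modulo the current basis, so we have a Gröbner basis.
Inter-reduce: drop elements whose leading term is divisible by another's, tail-reduce, and make monic.
Reduced Gröbner basis: {x_1 - 1, x_2 - 1}.

Buchberger on the second generating set:
h_1 = 7x_1 - 6x_2 - 1, LT = x_1.
h_2 = -5x_1 + 20x_2 - 15, LT = x_1.

S(h_1,h_2): lcm = x_1. S = 22/7x_2 - 22/7.
  leading term x_2: no divisor's leading term divides it; move 22/7x_2 to the remainder.
  leading term 1: no divisor's leading term divides it; move -22/7 to the remainder.
  remainder 22/7x_2 - 22/7 ≠ 0; add k_3 = 22/7x_2 - 22/7 to the basis.

The other S-polynomials (S(h_1,k_3), S(h_2,k_3)) all reduce to 0 modulo the current basis, so we have a Gröbner basis.
Inter-reduce: drop elements whose leading term is divisible by another's, tail-reduce, and make monic.
Reduced Gröbner basis: {x_1 - 1, x_2 - 1}.

The two bases agree; hence the ideals are identical.

Yes, the ideals are equal.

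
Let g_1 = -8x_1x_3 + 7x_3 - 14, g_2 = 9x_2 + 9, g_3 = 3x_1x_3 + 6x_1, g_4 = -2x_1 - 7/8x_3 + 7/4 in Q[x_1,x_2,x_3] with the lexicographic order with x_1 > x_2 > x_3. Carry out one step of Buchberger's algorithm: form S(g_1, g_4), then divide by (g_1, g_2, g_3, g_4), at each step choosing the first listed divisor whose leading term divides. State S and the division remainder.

S(g_1, g_4) = -7/16x_3^2 + 7/4; remainder on division = -7/16x_3^2 + 7/4.

lcm(LM(g_1), LM(g_4)) = x_1x_3.
S = (lcm/LT(g_1))·g_1 − (lcm/LT(g_4))·g_4 = -7/16x_3^2 + 7/4.
Reduce S modulo (g_1, g_2, g_3, g_4) in that order:
  leading term x_3^2: no divisor's leading term divides it; move -7/16x_3^2 to the remainder.
  leading term 1: no divisor's leading term divides it; move 7/4 to the remainder.
The remainder -7/16x_3^2 + 7/4 is nonzero, so it would be added as the next basis element.
This is the inner loop of Buchberger's algorithm — each nonzero remainder becomes a new basis element.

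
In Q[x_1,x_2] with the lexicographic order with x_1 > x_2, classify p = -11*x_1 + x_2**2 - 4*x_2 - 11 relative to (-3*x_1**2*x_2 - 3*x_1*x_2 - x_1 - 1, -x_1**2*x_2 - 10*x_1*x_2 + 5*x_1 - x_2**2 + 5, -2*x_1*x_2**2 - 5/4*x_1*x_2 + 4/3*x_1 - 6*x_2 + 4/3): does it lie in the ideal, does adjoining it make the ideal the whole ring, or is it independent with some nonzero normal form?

First compute the reduced Gröbner basis of I by Buchberger's algorithm.
f_1 = -3*x_1**2*x_2 - 3*x_1*x_2 - x_1 - 1, LT = x_1**2*x_2.
f_2 = -x_1**2*x_2 - 10*x_1*x_2 + 5*x_1 - x_2**2 + 5, LT = x_1**2*x_2.
f_3 = -2*x_1*x_2**2 - 5/4*x_1*x_2 + 4/3*x_1 - 6*x_2 + 4/3, LT = x_1*x_2**2.

S(f_1,f_2): lcm = x_1**2*x_2. S = -9*x_1*x_2 + 16/3*x_1 - x_2**2 + 16/3.
  reduce S modulo (f_1, f_2, f_3):
  remainder -9*x_1*x_2 + 16/3*x_1 - x_2**2 + 16/3 ≠ 0; add h_4 = -9*x_1*x_2 + 16/3*x_1 - x_2**2 + 16/3 to the basis.

S(f_1,f_3): lcm = x_1**2*x_2**2. S = -5/8*x_1**2*x_2 + 2/3*x_1**2 + x_1*x_2**2 - 8/3*x_1*x_2 + 2/3*x_1 + 1/3*x_2.
  reduce S modulo (f_1, f_2, f_3, h_4):
  remainder 2/3*x_1**2 - 25/648*x_1 + 8/27*x_2**2 - 8/3*x_2 - 457/648 ≠ 0; add h_5 = 2/3*x_1**2 - 25/648*x_1 + 8/27*x_2**2 - 8/3*x_2 - 457/648 to the basis.

S(f_2,f_3): lcm = x_1**2*x_2**2. S = -5/8*x_1**2*x_2 + 2/3*x_1**2 + 10*x_1*x_2**2 - 8*x_1*x_2 + 2/3*x_1 + x_2**3 - 5*x_2.
  reduce S modulo (f_1, f_2, f_3, h_4, h_5):
  remainder -40/81*x_1 + x_2**3 + 263/216*x_2**2 - 97/3*x_2 - 40/81 ≠ 0; add h_6 = -40/81*x_1 + x_2**3 + 263/216*x_2**2 - 97/3*x_2 - 40/81 to the basis.

S(f_1,h_4): lcm = x_1**2*x_2. S = 16/27*x_1**2 - 1/9*x_1*x_2**2 + x_1*x_2 + 25/27*x_1 + 1/3.
  reduce S modulo (f_1, f_2, f_3, h_4, h_5, h_6):
  remainder 277/90*x_2**3 + 2423/720*x_2**2 - 8713/90*x_2 ≠ 0; add h_7 = 277/90*x_2**3 + 2423/720*x_2**2 - 8713/90*x_2 to the basis.

S(f_1,h_5): lcm = x_1**2*x_2. S = 457/432*x_1*x_2 + 1/3*x_1 - 4/9*x_2**3 + 4*x_2**2 + 457/432*x_2 + 1/3.
  reduce S modulo (f_1, f_2, f_3, h_4, h_5, h_6, h_7):
  remainder 20431/4432*x_2**2 - 64841/4432*x_2 ≠ 0; add h_8 = 20431/4432*x_2**2 - 64841/4432*x_2 to the basis.

S(f_3,h_5): lcm = x_1**2*x_2**2. S = 5/8*x_1**2*x_2 - 2/3*x_1**2 + 25/432*x_1*x_2**2 + 3*x_1*x_2 - 2/3*x_1 - 4/9*x_2**4 + 4*x_2**3 + 457/432*x_2**2.
  reduce S modulo (f_1, f_2, f_3, h_4, h_5, h_6, h_7, h_8):
  remainder 1590181755815/19558841472*x_2 ≠ 0; add h_9 = 1590181755815/19558841472*x_2 to the basis.

The other S-polynomials (S(f_2,h_4), S(f_3,h_4), S(f_2,h_5), S(h_4,h_5), S(f_1,h_6), S(f_2,h_6), S(f_3,h_6), S(h_4,h_6), S(h_5,h_6), S(f_1,h_7), S(f_2,h_7), S(f_3,h_7), S(h_4,h_7), S(h_5,h_7), S(h_6,h_7), S(f_1,h_8), S(f_2,h_8), S(f_3,h_8), S(h_4,h_8), S(h_5,h_8), S(h_6,h_8), S(h_7,h_8), S(f_1,h_9), S(f_2,h_9), S(f_3,h_9), S(h_4,h_9), S(h_5,h_9), S(h_6,h_9), S(h_7,h_9), S(h_8,h_9)) all reduce to 0 modulo the current basis, so we have a Gröbner basis.
Inter-reduce: drop elements whose leading term is divisible by another's, tail-reduce, and make monic.
Reduced Gröbner basis: {x_1 + 1, x_2}.
Label its elements g_1 = x_1 + 1, g_2 = x_2.

Reduce p = -11*x_1 + x_2**2 - 4*x_2 - 11 modulo G:
  leading term x_1: subtract (-11)·g_1 from -11*x_1 + x_2**2 - 4*x_2 - 11 → x_2**2 - 4*x_2
  leading term x_2**2: subtract (x_2)·g_2 from x_2**2 - 4*x_2 → -4*x_2
  leading term x_2: subtract (-4)·g_2 from -4*x_2 → 0
  normal form = 0.
Since the normal form is 0, p ∈ I.

-11*x_1 + x_2**2 - 4*x_2 - 11 lies in I (it reduces to 0).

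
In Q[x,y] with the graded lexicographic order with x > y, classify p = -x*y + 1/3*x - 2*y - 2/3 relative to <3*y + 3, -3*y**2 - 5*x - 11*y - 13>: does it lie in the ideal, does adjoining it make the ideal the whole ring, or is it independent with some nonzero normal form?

-x*y + 1/3*x - 2*y - 2/3 lies in I (it reduces to 0).

First compute the reduced Gröbner basis of I by Buchberger's algorithm.
f_1 = 3*y + 3, LT = y.
f_2 = -3*y**2 - 5*x - 11*y - 13, LT = y**2.

S(f_1,f_2): lcm = y**2. S = -5/3*x - 8/3*y - 13/3.
  reduce S modulo (f_1, f_2):
  remainder -5/3*x - 5/3 ≠ 0; add h_3 = -5/3*x - 5/3 to the basis.

The other S-polynomials (S(f_1,h_3), S(f_2,h_3)) all reduce to 0 modulo the current basis, so we have a Gröbner basis.
Inter-reduce: drop elements whose leading term is divisible by another's, tail-reduce, and make monic.
Reduced Gröbner basis: {x + 1, y + 1}.
Label its elements g_1 = x + 1, g_2 = y + 1.

Reduce p = -x*y + 1/3*x - 2*y - 2/3 modulo G:
  leading term x*y: subtract (-y)·g_1 from -x*y + 1/3*x - 2*y - 2/3 → 1/3*x - y - 2/3
  leading term x: subtract (1/3)·g_1 from 1/3*x - y - 2/3 → -y - 1
  leading term y: subtract (-1)·g_2 from -y - 1 → 0
  normal form = 0.
Since the normal form is 0, p ∈ I.

The remainder on division by a Gröbner basis is unique — it is the normal form.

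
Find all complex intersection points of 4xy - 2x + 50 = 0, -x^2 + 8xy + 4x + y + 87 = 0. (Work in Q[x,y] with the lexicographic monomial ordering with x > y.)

{(5, -2), (3/2 + sqrt(19)/2, 8 - 5*sqrt(19)/2), (3/2 - sqrt(19)/2, 8 + 5*sqrt(19)/2)}

Compute a lex Gröbner basis by Buchberger's algorithm.
f_1 = 4xy - 2x + 50, LT = xy.
f_2 = -x^2 + 8xy + 4x + y + 87, LT = x^2.

S(f_1,f_2): lcm = x^2y. S = -1/2x^2 + 8xy^2 + 4xy + 25/2x + y^2 + 87y.
  leading term x^2: subtract (1/2)·f_2 from -1/2x^2 + 8xy^2 + 4xy + 25/2x + y^2 + 87y → 8xy^2 + 21/2x + y^2 + 173/2y - 87/2
  leading term xy^2: subtract (2y)·f_1 from 8xy^2 + 21/2x + y^2 + 173/2y - 87/2 → 4xy + 21/2x + y^2 - 27/2y - 87/2
  leading term xy: subtract (1)·f_1 from 4xy + 21/2x + y^2 - 27/2y - 87/2 → 25/2x + y^2 - 27/2y - 187/2
  leading term x: no divisor's leading term divides it; move 25/2x to the remainder.
  leading term y^2: no divisor's leading term divides it; move y^2 to the remainder.
  leading term y: no divisor's leading term divides it; move -27/2y to the remainder.
  leading term 1: no divisor's leading term divides it; move -187/2 to the remainder.
  remainder 25/2x + y^2 - 27/2y - 187/2 ≠ 0; add h_3 = 25/2x + y^2 - 27/2y - 187/2 to the basis.

S(f_1,h_3): lcm = xy. S = -1/2x - 2/25y^3 + 27/25y^2 + 187/25y + 25/2.
  leading term x: subtract (-1/25)·h_3 from -1/2x - 2/25y^3 + 27/25y^2 + 187/25y + 25/2 → -2/25y^3 + 28/25y^2 + 347/50y + 219/25
  leading term y^3: no divisor's leading term divides it; move -2/25y^3 to the remainder.
  leading term y^2: no divisor's leading term divides it; move 28/25y^2 to the remainder.
  leading term y: no divisor's leading term divides it; move 347/50y to the remainder.
  leading term 1: no divisor's leading term divides it; move 219/25 to the remainder.
  remainder -2/25y^3 + 28/25y^2 + 347/50y + 219/25 ≠ 0; add h_4 = -2/25y^3 + 28/25y^2 + 347/50y + 219/25 to the basis.

The other S-polynomials (S(f_2,h_3), S(f_1,h_4), S(f_2,h_4), S(h_3,h_4)) all reduce to 0 modulo the current basis, so we have a Gröbner basis.
Inter-reduce: drop elements whose leading term is divisible by another's, tail-reduce, and make monic.
Reduced Gröbner basis: {x + 2/25y^2 - 27/25y - 187/25, y^3 - 14y^2 - 347/4y - 219/2}.

Elimination: the polynomial y^3 - 14y^2 - 347/4y - 219/2 lies in the elimination ideal for y, so y ∈ {-2, 8 - 5*sqrt(19)/2, 8 + 5*sqrt(19)/2}. For each such y, the remaining basis elements (now univariate) give the rest of the solution.
  y = -2: the earlier basis element becomes x - 5 = 0, giving x = 5 — point (5, -2).
  y = 8 - 5*sqrt(19)/2: the earlier basis element becomes x - sqrt(19)/2 - 3/2 = 0, giving x = 3/2 + sqrt(19)/2 — point (3/2 + sqrt(19)/2, 8 - 5*sqrt(19)/2).
  y = 8 + 5*sqrt(19)/2: the earlier basis element becomes x - 3/2 + sqrt(19)/2 = 0, giving x = 3/2 - sqrt(19)/2 — point (3/2 - sqrt(19)/2, 8 + 5*sqrt(19)/2).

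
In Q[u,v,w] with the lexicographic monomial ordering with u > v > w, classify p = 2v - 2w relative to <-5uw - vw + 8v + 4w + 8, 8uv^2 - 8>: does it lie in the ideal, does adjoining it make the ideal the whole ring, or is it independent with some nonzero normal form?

2v - 2w is independent of I; its normal form modulo I is 2v - 2w.

First compute the reduced Gröbner basis of I by Buchberger's algorithm.
f_1 = -5uw - vw + 8v + 4w + 8, LT = uw.
f_2 = 8uv^2 - 8, LT = uv^2.

S(f_1,f_2): lcm = uv^2w. S = 1/5v^3w - 8/5v^3 - 4/5v^2w - 8/5v^2 + w.
  leading term v^3w: no divisor's leading term divides it; move 1/5v^3w to the remainder.
  leading term v^3: no divisor's leading term divides it; move -8/5v^3 to the remainder.
  leading term v^2w: no divisor's leading term divides it; move -4/5v^2w to the remainder.
  leading term v^2: no divisor's leading term divides it; move -8/5v^2 to the remainder.
  leading term w: no divisor's leading term divides it; move w to the remainder.
  remainder 1/5v^3w - 8/5v^3 - 4/5v^2w - 8/5v^2 + w ≠ 0; add h_3 = 1/5v^3w - 8/5v^3 - 4/5v^2w - 8/5v^2 + w to the basis.

The other S-polynomials (S(f_1,h_3), S(f_2,h_3)) all reduce to 0 modulo the current basis, so we have a Gröbner basis.
Inter-reduce: drop elements whose leading term is divisible by another's, tail-reduce, and make monic.
Reduced Gröbner basis: {uv^2 - 1, uw + 1/5vw - 8/5v - 4/5w - 8/5, v^3w - 8v^3 - 4v^2w - 8v^2 + 5w}.
Label its elements g_1 = uv^2 - 1, g_2 = uw + 1/5vw - 8/5v - 4/5w - 8/5, g_3 = v^3w - 8v^3 - 4v^2w - 8v^2 + 5w.

Reduce p = 2v - 2w modulo G:
  leading term v: no divisor's leading term divides it; move 2v to the remainder.
  leading term w: no divisor's leading term divides it; move -2w to the remainder.
  normal form = 2v - 2w.
The normal form is nonzero, so p ∉ I. Since p minus its normal form lies in I, I + (p) = I + (r) where r = 2v - 2w; decide whether this ideal is the whole ring.
Run Buchberger on G together with r (pairs among the g_i already reduce to 0 since G is a Gröbner basis):
g_1 = uv^2 - 1, LT = uv^2.
g_2 = uw + 1/5vw - 8/5v - 4/5w - 8/5, LT = uw.
g_3 = v^3w - 8v^3 - 4v^2w - 8v^2 + 5w, LT = v^3w.
r = 2v - 2w, LT = v.

S(g_1,r): lcm = uv^2. S = uvw - 1.
  leading term uvw: subtract (v)·g_2 from uvw - 1 → -1/5v^2w + 8/5v^2 + 4/5vw + 8/5v - 1
  leading term v^2w: subtract (-1/10vw)·r from -1/5v^2w + 8/5v^2 + 4/5vw + 8/5v - 1 → 8/5v^2 - 1/5vw^2 + 4/5vw + 8/5v - 1
  leading term v^2: subtract (4/5v)·r from 8/5v^2 - 1/5vw^2 + 4/5vw + 8/5v - 1 → -1/5vw^2 + 12/5vw + 8/5v - 1
  leading term vw^2: subtract (-1/10w^2)·r from -1/5vw^2 + 12/5vw + 8/5v - 1 → 12/5vw + 8/5v - 1/5w^3 - 1
  leading term vw: subtract (6/5w)·r from 12/5vw + 8/5v - 1/5w^3 - 1 → 8/5v - 1/5w^3 + 12/5w^2 - 1
  leading term v: subtract (4/5)·r from 8/5v - 1/5w^3 + 12/5w^2 - 1 → -1/5w^3 + 12/5w^2 + 8/5w - 1
  leading term w^3: no divisor's leading term divides it; move -1/5w^3 to the remainder.
  leading term w^2: no divisor's leading term divides it; move 12/5w^2 to the remainder.
  leading term w: no divisor's leading term divides it; move 8/5w to the remainder.
  leading term 1: no divisor's leading term divides it; move -1 to the remainder.
  remainder -1/5w^3 + 12/5w^2 + 8/5w - 1 ≠ 0; add m_5 = -1/5w^3 + 12/5w^2 + 8/5w - 1 to the basis.

S(g_2,m_5): lcm = uw^3. S = 12uw^2 + 8uw - 5u + 1/5vw^3 - 8/5vw^2 - 4/5w^3 - 8/5w^2.
  leading term uw^2: subtract (12w)·g_2 from 12uw^2 + 8uw - 5u + 1/5vw^3 - 8/5vw^2 - 4/5w^3 - 8/5w^2 → 8uw - 5u + 1/5vw^3 - 4vw^2 + 96/5vw - 4/5w^3 + 8w^2 + 96/5w
  leading term uw: subtract (8)·g_2 from 8uw - 5u + 1/5vw^3 - 4vw^2 + 96/5vw - 4/5w^3 + 8w^2 + 96/5w → -5u + 1/5vw^3 - 4vw^2 + 88/5vw + 64/5v - 4/5w^3 + 8w^2 + 128/5w + 64/5
  leading term u: no divisor's leading term divides it; move -5u to the remainder.
  leading term vw^3: subtract (1/10w^3)·r from 1/5vw^3 - 4vw^2 + 88/5vw + 64/5v - 4/5w^3 + 8w^2 + 128/5w + 64/5 → -4vw^2 + 88/5vw + 64/5v + 1/5w^4 - 4/5w^3 + 8w^2 + 128/5w + 64/5
  leading term vw^2: subtract (-2w^2)·r from -4vw^2 + 88/5vw + 64/5v + 1/5w^4 - 4/5w^3 + 8w^2 + 128/5w + 64/5 → 88/5vw + 64/5v + 1/5w^4 - 24/5w^3 + 8w^2 + 128/5w + 64/5
  leading term vw: subtract (44/5w)·r from 88/5vw + 64/5v + 1/5w^4 - 24/5w^3 + 8w^2 + 128/5w + 64/5 → 64/5v + 1/5w^4 - 24/5w^3 + 128/5w^2 + 128/5w + 64/5
  leading term v: subtract (32/5)·r from 64/5v + 1/5w^4 - 24/5w^3 + 128/5w^2 + 128/5w + 64/5 → 1/5w^4 - 24/5w^3 + 128/5w^2 + 192/5w + 64/5
  leading term w^4: subtract (-w)·m_5 from 1/5w^4 - 24/5w^3 + 128/5w^2 + 192/5w + 64/5 → -12/5w^3 + 136/5w^2 + 187/5w + 64/5
  leading term w^3: subtract (12)·m_5 from -12/5w^3 + 136/5w^2 + 187/5w + 64/5 → -8/5w^2 + 91/5w + 124/5
  leading term w^2: no divisor's leading term divides it; move -8/5w^2 to the remainder.
  leading term w: no divisor's leading term divides it; move 91/5w to the remainder.
  leading term 1: no divisor's leading term divides it; move 124/5 to the remainder.
  remainder -5u - 8/5w^2 + 91/5w + 124/5 ≠ 0; add m_6 = -5u - 8/5w^2 + 91/5w + 124/5 to the basis.

The other S-polynomials (S(g_1,g_2), S(g_1,g_3), S(g_2,g_3), S(g_2,r), S(g_3,r), S(g_1,m_5), S(g_3,m_5), S(r,m_5), S(g_1,m_6), S(g_2,m_6), S(g_3,m_6), S(r,m_6), S(m_5,m_6)) all reduce to 0 modulo the current basis, so we have a Gröbner basis.
Inter-reduce: drop elements whose leading term is divisible by another's, tail-reduce, and make monic.
Reduced Gröbner basis: {u + 8/25w^2 - 91/25w - 124/25, v - w, w^3 - 12w^2 - 8w + 5}.
The reduced Gröbner basis of I + (p) is {u + 8/25w^2 - 91/25w - 124/25, v - w, w^3 - 12w^2 - 8w + 5} ≠ {1}, a proper ideal, so the enlarged system stays consistent: p is independent of I, with normal form 2v - 2w.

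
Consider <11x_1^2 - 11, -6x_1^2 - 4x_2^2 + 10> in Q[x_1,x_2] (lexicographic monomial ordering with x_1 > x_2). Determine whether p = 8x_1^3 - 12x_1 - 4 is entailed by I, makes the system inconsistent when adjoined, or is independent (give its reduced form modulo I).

8x_1^3 - 12x_1 - 4 is independent of I; its normal form modulo I is -4x_1 - 4.

First compute the reduced Gröbner basis of I by Buchberger's algorithm.
f_1 = 11x_1^2 - 11, LT = x_1^2.
f_2 = -6x_1^2 - 4x_2^2 + 10, LT = x_1^2.

S(f_1,f_2): lcm = x_1^2. S = -2/3x_2^2 + 2/3.
  leading term x_2^2: no divisor's leading term divides it; move -2/3x_2^2 to the remainder.
  leading term 1: no divisor's leading term divides it; move 2/3 to the remainder.
  remainder -2/3x_2^2 + 2/3 ≠ 0; add h_3 = -2/3x_2^2 + 2/3 to the basis.

The other S-polynomials (S(f_1,h_3), S(f_2,h_3)) all reduce to 0 modulo the current basis, so we have a Gröbner basis.
Inter-reduce: drop elements whose leading term is divisible by another's, tail-reduce, and make monic.
Reduced Gröbner basis: {x_1^2 - 1, x_2^2 - 1}.
Label its elements g_1 = x_1^2 - 1, g_2 = x_2^2 - 1.

Reduce p = 8x_1^3 - 12x_1 - 4 modulo G:
  leading term x_1^3: subtract (8x_1)·g_1 from 8x_1^3 - 12x_1 - 4 → -4x_1 - 4
  leading term x_1: no divisor's leading term divides it; move -4x_1 to the remainder.
  leading term 1: no divisor's leading term divides it; move -4 to the remainder.
  normal form = -4x_1 - 4.
The normal form is nonzero, so p ∉ I. Since p minus its normal form lies in I, I + (p) = I + (r) where r = -4x_1 - 4; decide whether this ideal is the whole ring.
Run Buchberger on G together with r (pairs among the g_i already reduce to 0 since G is a Gröbner basis):
g_1 = x_1^2 - 1, LT = x_1^2.
g_2 = x_2^2 - 1, LT = x_2^2.
r = -4x_1 - 4, LT = x_1.

The S-polynomials (S(g_1,g_2), S(g_1,r), S(g_2,r)) all reduce to 0 modulo the current basis, so we have a Gröbner basis.
Inter-reduce: drop elements whose leading term is divisible by another's, tail-reduce, and make monic.
Reduced Gröbner basis: {x_1 + 1, x_2^2 - 1}.
The reduced Gröbner basis of I + (p) is {x_1 + 1, x_2^2 - 1} ≠ {1}, a proper ideal, so the enlarged system stays consistent: p is independent of I, with normal form -4x_1 - 4.

The remainder on division by a Gröbner basis is unique — it is the normal form.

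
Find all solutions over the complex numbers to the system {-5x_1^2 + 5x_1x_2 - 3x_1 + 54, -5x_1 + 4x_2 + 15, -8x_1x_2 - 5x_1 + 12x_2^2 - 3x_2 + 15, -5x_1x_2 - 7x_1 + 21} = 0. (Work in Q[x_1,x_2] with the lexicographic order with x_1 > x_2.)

{(3, 0)}

Compute a lex Gröbner basis by Buchberger's algorithm.
f_1 = -5x_1^2 + 5x_1x_2 - 3x_1 + 54, LT = x_1^2.
f_2 = -5x_1 + 4x_2 + 15, LT = x_1.
f_3 = -8x_1x_2 - 5x_1 + 12x_2^2 - 3x_2 + 15, LT = x_1x_2.
f_4 = -5x_1x_2 - 7x_1 + 21, LT = x_1x_2.

S(f_1,f_2): lcm = x_1^2. S = -1/5x_1x_2 + 18/5x_1 - 54/5.
  leading term x_1x_2: subtract (1/25x_2)·f_2 from -1/5x_1x_2 + 18/5x_1 - 54/5 → 18/5x_1 - 4/25x_2^2 - 3/5x_2 - 54/5
  leading term x_1: subtract (-18/25)·f_2 from 18/5x_1 - 4/25x_2^2 - 3/5x_2 - 54/5 → -4/25x_2^2 + 57/25x_2
  leading term x_2^2: no divisor's leading term divides it; move -4/25x_2^2 to the remainder.
  leading term x_2: no divisor's leading term divides it; move 57/25x_2 to the remainder.
  remainder -4/25x_2^2 + 57/25x_2 ≠ 0; add h_5 = -4/25x_2^2 + 57/25x_2 to the basis.

S(f_1,f_3): lcm = x_1^2x_2. S = -5/8x_1^2 + 1/2x_1x_2^2 + 9/40x_1x_2 + 15/8x_1 - 54/5x_2.
  leading term x_1^2: subtract (1/8)·f_1 from -5/8x_1^2 + 1/2x_1x_2^2 + 9/40x_1x_2 + 15/8x_1 - 54/5x_2 → 1/2x_1x_2^2 - 2/5x_1x_2 + 9/4x_1 - 54/5x_2 - 27/4
  leading term x_1x_2^2: subtract (-1/10x_2^2)·f_2 from 1/2x_1x_2^2 - 2/5x_1x_2 + 9/4x_1 - 54/5x_2 - 27/4 → -2/5x_1x_2 + 9/4x_1 + 2/5x_2^3 + 3/2x_2^2 - 54/5x_2 - 27/4
  leading term x_1x_2: subtract (2/25x_2)·f_2 from -2/5x_1x_2 + 9/4x_1 + 2/5x_2^3 + 3/2x_2^2 - 54/5x_2 - 27/4 → 9/4x_1 + 2/5x_2^3 + 59/50x_2^2 - 12x_2 - 27/4
  leading term x_1: subtract (-9/20)·f_2 from 9/4x_1 + 2/5x_2^3 + 59/50x_2^2 - 12x_2 - 27/4 → 2/5x_2^3 + 59/50x_2^2 - 51/5x_2
  leading term x_2^3: subtract (-5/2x_2)·h_5 from 2/5x_2^3 + 59/50x_2^2 - 51/5x_2 → 172/25x_2^2 - 51/5x_2
  leading term x_2^2: subtract (-43)·h_5 from 172/25x_2^2 - 51/5x_2 → 2196/25x_2
  leading term x_2: no divisor's leading term divides it; move 2196/25x_2 to the remainder.
  remainder 2196/25x_2 ≠ 0; add h_6 = 2196/25x_2 to the basis.

S(f_1,f_4): lcm = x_1^2x_2. S = -7/5x_1^2 - x_1x_2^2 + 3/5x_1x_2 + 21/5x_1 - 54/5x_2.
  leading term x_1^2: subtract (7/25)·f_1 from -7/5x_1^2 - x_1x_2^2 + 3/5x_1x_2 + 21/5x_1 - 54/5x_2 → -x_1x_2^2 - 4/5x_1x_2 + 126/25x_1 - 54/5x_2 - 378/25
  leading term x_1x_2^2: subtract (1/5x_2^2)·f_2 from -x_1x_2^2 - 4/5x_1x_2 + 126/25x_1 - 54/5x_2 - 378/25 → -4/5x_1x_2 + 126/25x_1 - 4/5x_2^3 - 3x_2^2 - 54/5x_2 - 378/25
  leading term x_1x_2: subtract (4/25x_2)·f_2 from -4/5x_1x_2 + 126/25x_1 - 4/5x_2^3 - 3x_2^2 - 54/5x_2 - 378/25 → 126/25x_1 - 4/5x_2^3 - 91/25x_2^2 - 66/5x_2 - 378/25
  leading term x_1: subtract (-126/125)·f_2 from 126/25x_1 - 4/5x_2^3 - 91/25x_2^2 - 66/5x_2 - 378/25 → -4/5x_2^3 - 91/25x_2^2 - 1146/125x_2
  leading term x_2^3: subtract (5x_2)·h_5 from -4/5x_2^3 - 91/25x_2^2 - 1146/125x_2 → -376/25x_2^2 - 1146/125x_2
  leading term x_2^2: subtract (94)·h_5 from -376/25x_2^2 - 1146/125x_2 → -27936/125x_2
  leading term x_2: subtract (-776/305)·h_6 from -27936/125x_2 → 0
  remainder 0.

S(f_2,f_3): lcm = x_1x_2. S = -5/8x_1 + 7/10x_2^2 - 27/8x_2 + 15/8.
  leading term x_1: subtract (1/8)·f_2 from -5/8x_1 + 7/10x_2^2 - 27/8x_2 + 15/8 → 7/10x_2^2 - 31/8x_2
  leading term x_2^2: subtract (-35/8)·h_5 from 7/10x_2^2 - 31/8x_2 → 61/10x_2
  leading term x_2: subtract (5/72)·h_6 from 61/10x_2 → 0
  remainder 0.

S(f_2,f_4): lcm = x_1x_2. S = -7/5x_1 - 4/5x_2^2 - 3x_2 + 21/5.
  leading term x_1: subtract (7/25)·f_2 from -7/5x_1 - 4/5x_2^2 - 3x_2 + 21/5 → -4/5x_2^2 - 103/25x_2
  leading term x_2^2: subtract (5)·h_5 from -4/5x_2^2 - 103/25x_2 → -388/25x_2
  leading term x_2: subtract (-97/549)·h_6 from -388/25x_2 → 0
  remainder 0.

S(f_3,f_4): lcm = x_1x_2. S = -31/40x_1 - 3/2x_2^2 + 3/8x_2 + 93/40.
  leading term x_1: subtract (31/200)·f_2 from -31/40x_1 - 3/2x_2^2 + 3/8x_2 + 93/40 → -3/2x_2^2 - 49/200x_2
  leading term x_2^2: subtract (75/8)·h_5 from -3/2x_2^2 - 49/200x_2 → -1081/50x_2
  leading term x_2: subtract (-1081/4392)·h_6 from -1081/50x_2 → 0
  remainder 0.

S(f_1,h_5): leading monomials are coprime, so the S-polynomial reduces to 0 (Buchberger's first criterion).
S(f_2,h_5): leading monomials are coprime, so the S-polynomial reduces to 0 (Buchberger's first criterion).
S(f_3,h_5): lcm = x_1x_2^2. S = 119/8x_1x_2 - 3/2x_2^3 + 3/8x_2^2 - 15/8x_2.
  leading term x_1x_2: subtract (-119/40x_2)·f_2 from 119/8x_1x_2 - 3/2x_2^3 + 3/8x_2^2 - 15/8x_2 → -3/2x_2^3 + 491/40x_2^2 + 171/4x_2
  leading term x_2^3: subtract (75/8x_2)·h_5 from -3/2x_2^3 + 491/40x_2^2 + 171/4x_2 → -91/10x_2^2 + 171/4x_2
  leading term x_2^2: subtract (455/8)·h_5 from -91/10x_2^2 + 171/4x_2 → -3477/40x_2
  leading term x_2: subtract (-95/96)·h_6 from -3477/40x_2 → 0
  remainder 0.

S(f_4,h_5): lcm = x_1x_2^2. S = 313/20x_1x_2 - 21/5x_2.
  leading term x_1x_2: subtract (-313/100x_2)·f_2 from 313/20x_1x_2 - 21/5x_2 → 313/25x_2^2 + 171/4x_2
  leading term x_2^2: subtract (-313/4)·h_5 from 313/25x_2^2 + 171/4x_2 → 5529/25x_2
  leading term x_2: subtract (1843/732)·h_6 from 5529/25x_2 → 0
  remainder 0.

S(f_1,h_6): leading monomials are coprime, so the S-polynomial reduces to 0 (Buchberger's first criterion).
S(f_2,h_6): leading monomials are coprime, so the S-polynomial reduces to 0 (Buchberger's first criterion).
S(f_3,h_6): lcm = x_1x_2. S = 5/8x_1 - 3/2x_2^2 + 3/8x_2 - 15/8.
  leading term x_1: subtract (-1/8)·f_2 from 5/8x_1 - 3/2x_2^2 + 3/8x_2 - 15/8 → -3/2x_2^2 + 7/8x_2
  leading term x_2^2: subtract (75/8)·h_5 from -3/2x_2^2 + 7/8x_2 → -41/2x_2
  leading term x_2: subtract (-1025/4392)·h_6 from -41/2x_2 → 0
  remainder 0.

S(f_4,h_6): lcm = x_1x_2. S = 7/5x_1 - 21/5.
  leading term x_1: subtract (-7/25)·f_2 from 7/5x_1 - 21/5 → 28/25x_2
  leading term x_2: subtract (7/549)·h_6 from 28/25x_2 → 0
  remainder 0.

S(h_5,h_6): lcm = x_2^2. S = -57/4x_2.
  leading term x_2: subtract (-475/2928)·h_6 from -57/4x_2 → 0
  remainder 0.

Every S-polynomial of the final basis reduces to 0, so we have a Gröbner basis.
Inter-reduce: drop elements whose leading term is divisible by another's, tail-reduce, and make monic.
Reduced Gröbner basis: {x_1 - 3, x_2}.

The lex basis is triangular: the last element involves only x_2. Solving x_2 = 0 gives x_2 ∈ {0}; substituting each value into the earlier elements determines the remaining variables.
  x_2 = 0: the earlier basis element becomes x_1 - 3 = 0, giving x_1 = 3 — point (3, 0).
Check: every point annihilates each of the original generators.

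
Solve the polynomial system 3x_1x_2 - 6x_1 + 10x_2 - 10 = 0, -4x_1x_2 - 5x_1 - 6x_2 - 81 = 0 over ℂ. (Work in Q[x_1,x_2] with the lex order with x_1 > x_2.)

Compute a lex Gröbner basis by Buchberger's algorithm.
f_1 = 3x_1x_2 - 6x_1 + 10x_2 - 10, LT = x_1x_2.
f_2 = -4x_1x_2 - 5x_1 - 6x_2 - 81, LT = x_1x_2.

S(f_1,f_2): lcm = x_1x_2. S = -13/4x_1 + 11/6x_2 - 283/12.
  leading term x_1: no divisor's leading term divides it; move -13/4x_1 to the remainder.
  leading term x_2: no divisor's leading term divides it; move 11/6x_2 to the remainder.
  leading term 1: no divisor's leading term divides it; move -283/12 to the remainder.
  remainder -13/4x_1 + 11/6x_2 - 283/12 ≠ 0; add h_3 = -13/4x_1 + 11/6x_2 - 283/12 to the basis.

S(f_1,h_3): lcm = x_1x_2. S = -2x_1 + 22/39x_2^2 - 51/13x_2 - 10/3.
  leading term x_1: subtract (8/13)·h_3 from -2x_1 + 22/39x_2^2 - 51/13x_2 - 10/3 → 22/39x_2^2 - 197/39x_2 + 436/39
  leading term x_2^2: no divisor's leading term divides it; move 22/39x_2^2 to the remainder.
  leading term x_2: no divisor's leading term divides it; move -197/39x_2 to the remainder.
  leading term 1: no divisor's leading term divides it; move 436/39 to the remainder.
  remainder 22/39x_2^2 - 197/39x_2 + 436/39 ≠ 0; add h_4 = 22/39x_2^2 - 197/39x_2 + 436/39 to the basis.

The other S-polynomials (S(f_2,h_3), S(f_1,h_4), S(f_2,h_4), S(h_3,h_4)) all reduce to 0 modulo the current basis, so we have a Gröbner basis.
Inter-reduce: drop elements whose leading term is divisible by another's, tail-reduce, and make monic.
Reduced Gröbner basis: {x_1 - 22/39x_2 + 283/39, x_2^2 - 197/22x_2 + 218/11}.

Since the basis is lex-ordered, x_2^2 - 197/22x_2 + 218/11 is univariate in x_2. Its roots are {4, 109/22}. Back-substituting each root into the other basis elements fixes the other coordinates.
  x_2 = 4: the earlier basis element becomes x_1 + 5 = 0, giving x_1 = -5 — point (-5, 4).
  x_2 = 109/22: the earlier basis element becomes x_1 + 58/13 = 0, giving x_1 = -58/13 — point (-58/13, 109/22).
Substituting each solution back into the original system confirms all equations vanish.

{(-5, 4), (-58/13, 109/22)}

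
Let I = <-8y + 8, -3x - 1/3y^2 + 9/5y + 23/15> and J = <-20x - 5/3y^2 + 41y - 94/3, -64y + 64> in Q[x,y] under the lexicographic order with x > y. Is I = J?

Since reduced Gröbner bases are canonical representatives of ideals under a given ordering, it suffices to compute and compare them.
Buchberger on the first generating set:
f_1 = -8y + 8, LT = y.
f_2 = -3x - 1/3y^2 + 9/5y + 23/15, LT = x.

The S-polynomials (S(f_1,f_2)) all reduce to 0 modulo the current basis, so we have a Gröbner basis.
Inter-reduce: drop elements whose leading term is divisible by another's, tail-reduce, and make monic.
Reduced Gröbner basis: {x - 1, y - 1}.

Buchberger on the second generating set:
h_1 = -20x - 5/3y^2 + 41y - 94/3, LT = x.
h_2 = -64y + 64, LT = y.

The S-polynomials (S(h_1,h_2)) all reduce to 0 modulo the current basis, so we have a Gröbner basis.
Inter-reduce: drop elements whose leading term is divisible by another's, tail-reduce, and make monic.
Reduced Gröbner basis: {x - 2/5, y - 1}.

These differ, so the ideals are not equal.

No, the ideals differ.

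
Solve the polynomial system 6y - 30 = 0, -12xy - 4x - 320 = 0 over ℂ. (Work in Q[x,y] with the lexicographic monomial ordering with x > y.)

Compute a lex Gröbner basis by Buchberger's algorithm.
f_1 = 6y - 30, LT = y.
f_2 = -12xy - 4x - 320, LT = xy.

S(f_1,f_2): lcm = xy. S = -16/3x - 80/3.
  leading term x: no divisor's leading term divides it; move -16/3x to the remainder.
  leading term 1: no divisor's leading term divides it; move -80/3 to the remainder.
  remainder -16/3x - 80/3 ≠ 0; add h_3 = -16/3x - 80/3 to the basis.

S(f_1,h_3): leading monomials are coprime, so the S-polynomial reduces to 0 (Buchberger's first criterion).
S(f_2,h_3): lcm = xy. S = 1/3x - 5y + 80/3.
  leading term x: subtract (-1/16)·h_3 from 1/3x - 5y + 80/3 → -5y + 25
  leading term y: subtract (-5/6)·f_1 from -5y + 25 → 0
  remainder 0.

Every S-polynomial of the final basis reduces to 0, so we have a Gröbner basis.
Inter-reduce: drop elements whose leading term is divisible by another's, tail-reduce, and make monic.
Reduced Gröbner basis: {x + 5, y - 5}.

From the last basis element, y - 5 = 0, so y takes values in {5}. Each choice, substituted upward through the basis, yields the corresponding point(s) of the solution set.
  y = 5: the earlier basis element becomes x + 5 = 0, giving x = -5 — point (-5, 5).
Substituting each solution back into the original system confirms all equations vanish.

{(-5, 5)}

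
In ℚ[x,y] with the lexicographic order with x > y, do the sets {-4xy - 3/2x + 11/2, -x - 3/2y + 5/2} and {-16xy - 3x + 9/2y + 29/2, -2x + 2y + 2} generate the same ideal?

Equality of ideals is decidable: compute both reduced Gröbner bases (unique for the ordering) and check whether they agree.
Buchberger on the first generating set:
f_1 = -4xy - 3/2x + 11/2, LT = xy.
f_2 = -x - 3/2y + 5/2, LT = x.

S(f_1,f_2): lcm = xy. S = ⅜x - 3/2y² + 5/2y - 11/8.
  leading term x: subtract (-⅜)·f_2 from ⅜x - 3/2y² + 5/2y - 11/8 → -3/2y² + 31/16y - 7/16
  leading term y²: no divisor's leading term divides it; move -3/2y² to the remainder.
  leading term y: no divisor's leading term divides it; move 31/16y to the remainder.
  leading term 1: no divisor's leading term divides it; move -7/16 to the remainder.
  remainder -3/2y² + 31/16y - 7/16 ≠ 0; add g_3 = -3/2y² + 31/16y - 7/16 to the basis.

The other S-polynomials (S(f_1,g_3), S(f_2,g_3)) all reduce to 0 modulo the current basis, so we have a Gröbner basis.
Inter-reduce: drop elements whose leading term is divisible by another's, tail-reduce, and make monic.
Reduced Gröbner basis: {x + 3/2y - 5/2, y² - 31/24y + 7/24}.

Buchberger on the second generating set:
h_1 = -16xy - 3x + 9/2y + 29/2, LT = xy.
h_2 = -2x + 2y + 2, LT = x.

S(h_1,h_2): lcm = xy. S = 3/16x + y² + 23/32y - 29/32.
  leading term x: subtract (-3/32)·h_2 from 3/16x + y² + 23/32y - 29/32 → y² + 29/32y - 23/32
  leading term y²: no divisor's leading term divides it; move y² to the remainder.
  leading term y: no divisor's leading term divides it; move 29/32y to the remainder.
  leading term 1: no divisor's leading term divides it; move -23/32 to the remainder.
  remainder y² + 29/32y - 23/32 ≠ 0; add k_3 = y² + 29/32y - 23/32 to the basis.

The other S-polynomials (S(h_1,k_3), S(h_2,k_3)) all reduce to 0 modulo the current basis, so we have a Gröbner basis.
Inter-reduce: drop elements whose leading term is divisible by another's, tail-reduce, and make monic.
Reduced Gröbner basis: {x - y - 1, y² + 29/32y - 23/32}.

The bases are distinct; the ideals are different.

No, the ideals differ.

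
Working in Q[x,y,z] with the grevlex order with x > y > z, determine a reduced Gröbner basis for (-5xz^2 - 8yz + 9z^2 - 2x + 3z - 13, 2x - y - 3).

G = {yz^2 + 16/5yz - 3/5z^2 + 2/5y - 6/5z + 32/5, x - 1/2y - 3/2}

This is the nonlinear analogue of row-reducing a linear system.

f_1 = -5xz^2 - 8yz + 9z^2 - 2x + 3z - 13, LT = xz^2.
f_2 = 2x - y - 3, LT = x.

S(f_1,f_2): lcm = xz^2. S = 1/2yz^2 + 8/5yz - 3/10z^2 + 2/5x - 3/5z + 13/5.
  leading term yz^2: no divisor's leading term divides it; move 1/2yz^2 to the remainder.
  leading term yz: no divisor's leading term divides it; move 8/5yz to the remainder.
  leading term z^2: no divisor's leading term divides it; move -3/10z^2 to the remainder.
  leading term x: subtract (1/5)·f_2 from 2/5x - 3/5z + 13/5 → 1/5y - 3/5z + 16/5
  leading term y: no divisor's leading term divides it; move 1/5y to the remainder.
  leading term z: no divisor's leading term divides it; move -3/5z to the remainder.
  leading term 1: no divisor's leading term divides it; move 16/5 to the remainder.
  remainder 1/2yz^2 + 8/5yz - 3/10z^2 + 1/5y - 3/5z + 16/5 ≠ 0; add g_3 = 1/2yz^2 + 8/5yz - 3/10z^2 + 1/5y - 3/5z + 16/5 to the basis.

S(f_1,g_3): lcm = xyz^2. S = -16/5xyz + 8/5y^2z + 3/5xz^2 - 9/5yz^2 + 6/5xz - 3/5yz - 32/5x + 13/5y.
  leading term xyz: subtract (-8/5yz)·f_2 from -16/5xyz + 8/5y^2z + 3/5xz^2 - 9/5yz^2 + 6/5xz - 3/5yz - 32/5x + 13/5y → 3/5xz^2 - 9/5yz^2 + 6/5xz - 27/5yz - 32/5x + 13/5y
  leading term xz^2: subtract (-3/25)·f_1 from 3/5xz^2 - 9/5yz^2 + 6/5xz - 27/5yz - 32/5x + 13/5y → -9/5yz^2 + 6/5xz - 159/25yz + 27/25z^2 - 166/25x + 13/5y + 9/25z - 39/25
  leading term yz^2: subtract (-18/5)·g_3 from -9/5yz^2 + 6/5xz - 159/25yz + 27/25z^2 - 166/25x + 13/5y + 9/25z - 39/25 → 6/5xz - 3/5yz - 166/25x + 83/25y - 9/5z + 249/25
  leading term xz: subtract (3/5z)·f_2 from 6/5xz - 3/5yz - 166/25x + 83/25y - 9/5z + 249/25 → -166/25x + 83/25y + 249/25
  leading term x: subtract (-83/25)·f_2 from -166/25x + 83/25y + 249/25 → 0
  remainder 0.

S(f_2,g_3): leading monomials are coprime, so the S-polynomial reduces to 0 (Buchberger's first criterion).
Every S-polynomial of the final basis reduces to 0, so we have a Gröbner basis.
Inter-reduce: drop elements whose leading term is divisible by another's, tail-reduce, and make monic.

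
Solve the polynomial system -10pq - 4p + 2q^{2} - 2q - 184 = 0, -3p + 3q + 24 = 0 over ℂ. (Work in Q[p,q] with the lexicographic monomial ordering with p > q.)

Compute a lex Gröbner basis by Buchberger's algorithm.
f_1 = -10pq - 4p + 2q^{2} - 2q - 184, LT = pq.
f_2 = -3p + 3q + 24, LT = p.

S(f_1,f_2): lcm = pq. S = \tfrac{2}{5}p + \tfrac{4}{5}q^{2} + \tfrac{41}{5}q + \tfrac{92}{5}.
  leading term p: subtract (-\tfrac{2}{15})·f_2 from \tfrac{2}{5}p + \tfrac{4}{5}q^{2} + \tfrac{41}{5}q + \tfrac{92}{5} → \tfrac{4}{5}q^{2} + \tfrac{43}{5}q + \tfrac{108}{5}
  leading term q^{2}: no divisor's leading term divides it; move \tfrac{4}{5}q^{2} to the remainder.
  leading term q: no divisor's leading term divides it; move \tfrac{43}{5}q to the remainder.
  leading term 1: no divisor's leading term divides it; move \tfrac{108}{5} to the remainder.
  remainder \tfrac{4}{5}q^{2} + \tfrac{43}{5}q + \tfrac{108}{5} ≠ 0; add h_3 = \tfrac{4}{5}q^{2} + \tfrac{43}{5}q + \tfrac{108}{5} to the basis.

S(f_1,h_3): lcm = pq^{2}. S = -\tfrac{207}{20}pq - 27p - \tfrac{1}{5}q^{3} + \tfrac{1}{5}q^{2} + \tfrac{92}{5}q.
  leading term pq: subtract (\tfrac{207}{200})·f_1 from -\tfrac{207}{20}pq - 27p - \tfrac{1}{5}q^{3} + \tfrac{1}{5}q^{2} + \tfrac{92}{5}q → -\tfrac{1143}{50}p - \tfrac{1}{5}q^{3} - \tfrac{187}{100}q^{2} + \tfrac{2047}{100}q + \tfrac{4761}{25}
  leading term p: subtract (\tfrac{381}{50})·f_2 from -\tfrac{1143}{50}p - \tfrac{1}{5}q^{3} - \tfrac{187}{100}q^{2} + \tfrac{2047}{100}q + \tfrac{4761}{25} → -\tfrac{1}{5}q^{3} - \tfrac{187}{100}q^{2} - \tfrac{239}{100}q + \tfrac{189}{25}
  leading term q^{3}: subtract (-\tfrac{1}{4}q)·h_3 from -\tfrac{1}{5}q^{3} - \tfrac{187}{100}q^{2} - \tfrac{239}{100}q + \tfrac{189}{25} → \tfrac{7}{25}q^{2} + \tfrac{301}{100}q + \tfrac{189}{25}
  leading term q^{2}: subtract (\tfrac{7}{20})·h_3 from \tfrac{7}{25}q^{2} + \tfrac{301}{100}q + \tfrac{189}{25} → 0
  remainder 0.

S(f_2,h_3): leading monomials are coprime, so the S-polynomial reduces to 0 (Buchberger's first criterion).
Every S-polynomial of the final basis reduces to 0, so we have a Gröbner basis.
Inter-reduce: drop elements whose leading term is divisible by another's, tail-reduce, and make monic.
Reduced Gröbner basis: {p - q - 8, q^{2} + \tfrac{43}{4}q + 27}.

Since the basis is lex-ordered, q^{2} + \tfrac{43}{4}q + 27 is univariate in q. Its roots are {-27/4, -4}. Back-substituting each root into the other basis elements fixes the other coordinates.
  q = -27/4: the earlier basis element becomes p - \tfrac{5}{4} = 0, giving p = 5/4 — point (5/4, -27/4).
  q = -4: the earlier basis element becomes p - 4 = 0, giving p = 4 — point (4, -4).
Check: every point annihilates each of the original generators.
Zero-dimensionality of the ideal guarantees finitely many solutions over ℂ.

{(5/4, -27/4), (4, -4)}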